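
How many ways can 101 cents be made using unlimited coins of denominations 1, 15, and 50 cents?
Coefficient of x^101 in 1/(1-x^1) · 1/(1-x^15) · 1/(1-x^50). Case on j = number of 50-cent coins (j = 0..2); remainder r = 101 - 50j is made from {1,15} in ⌊r/15⌋+1 ways. r = 101, 51, 1 → 7 + 4 + 1 = 12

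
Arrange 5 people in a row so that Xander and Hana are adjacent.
Treat as block: (5-1)! × 2! = 24 × 2 = 48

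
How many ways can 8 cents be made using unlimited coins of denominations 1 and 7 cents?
Coefficient of x^8 in 1/(1-x^1) · 1/(1-x^7). Use j coins of 7 for j = 0..⌊8/7⌋ = 1, the rest in 1s: 1 + 1 = 2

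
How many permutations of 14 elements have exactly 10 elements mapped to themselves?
Choose the 10 fixed points C(14,10) = 1001, derange the rest: !4 = Σ_{j=0}^{4} (-1)^j·4!/j! = 24 - 24 + 12 - 4 + 1 = 9. Product = 1001 × 9 = 9009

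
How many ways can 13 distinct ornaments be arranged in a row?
13! = 6227020800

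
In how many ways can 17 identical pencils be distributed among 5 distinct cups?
C(17+5-1, 5-1) = C(21, 4) = 5985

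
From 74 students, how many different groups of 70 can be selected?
C(74,70) = 74!/(70!×4!) = 1150626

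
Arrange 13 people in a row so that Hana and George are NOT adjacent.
Total - adjacent = 13! - (13-1)!×2 = 6227020800 - 958003200 = 5269017600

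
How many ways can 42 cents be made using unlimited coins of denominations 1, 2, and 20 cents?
Coefficient of x^42 in 1/(1-x^1) · 1/(1-x^2) · 1/(1-x^20). Case on j = number of 20-cent coins (j = 0..2); remainder r = 42 - 20j is made from {1,2} in ⌊r/2⌋+1 ways. r = 42, 22, 2 → 22 + 12 + 2 = 36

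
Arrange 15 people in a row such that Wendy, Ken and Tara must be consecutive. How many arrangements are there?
Treat the 3 as one block: (15-3+1)! × 3! = 6227020800 × 6 = 37362124800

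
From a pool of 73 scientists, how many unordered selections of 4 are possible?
C(73,4) = 73!/(4!×69!) = 1088430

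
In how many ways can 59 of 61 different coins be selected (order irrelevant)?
C(61,59) = 61!/(59!×2!) = 1830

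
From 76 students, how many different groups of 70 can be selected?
C(76,70) = 76!/(70!×6!) = 218618940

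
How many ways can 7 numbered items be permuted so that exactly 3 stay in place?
Choose the 3 fixed points C(7,3) = 35, derange the rest: !4 = Σ_{j=0}^{4} (-1)^j·4!/j! = 24 - 24 + 12 - 4 + 1 = 9. Product = 35 × 9 = 315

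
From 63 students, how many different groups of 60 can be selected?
C(63,60) = 63!/(60!×3!) = 39711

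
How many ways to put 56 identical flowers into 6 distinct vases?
C(56+6-1, 6-1) = C(61, 5) = 5949147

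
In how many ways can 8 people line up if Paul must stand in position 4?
Fix one position: (8-1)! = 5040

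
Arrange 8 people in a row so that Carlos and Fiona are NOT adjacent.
Total - adjacent = 8! - (8-1)!×2 = 40320 - 10080 = 30240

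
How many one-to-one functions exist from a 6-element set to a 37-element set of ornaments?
P(37,6) = 37!/(37-6)! = 1673844480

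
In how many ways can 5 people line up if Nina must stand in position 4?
Fix one position: (5-1)! = 24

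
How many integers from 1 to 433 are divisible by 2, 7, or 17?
⌊433/2⌋+⌊433/7⌋+⌊433/17⌋ - ⌊433/14⌋-⌊433/34⌋-⌊433/119⌋ + ⌊433/238⌋ = 216+61+25 - 30-12-3 + 1 = 258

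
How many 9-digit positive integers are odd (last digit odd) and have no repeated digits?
Last∈{1,3,5,7,9}. Last=0: 0. Last nonzero: 5×8×P(8,7) = 1612800. Total = 1612800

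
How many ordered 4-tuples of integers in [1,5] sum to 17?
Coefficient of x^17 in (x + x² + ... + x^5)^4. By inclusion-exclusion on dice exceeding 5: Σ_j (-1)^j C(4,j)·C(17-1-5j, 3) = C(4,0)·C(16,3) - C(4,1)·C(11,3) + C(4,2)·C(6,3) = 1·560 - 4·165 + 6·20 = 20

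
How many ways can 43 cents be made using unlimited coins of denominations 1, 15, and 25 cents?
Coefficient of x^43 in 1/(1-x^1) · 1/(1-x^15) · 1/(1-x^25). Case on j = number of 25-cent coins (j = 0..1); remainder r = 43 - 25j is made from {1,15} in ⌊r/15⌋+1 ways. r = 43, 18 → 3 + 2 = 5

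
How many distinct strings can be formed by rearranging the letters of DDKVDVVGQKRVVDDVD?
17! / (1! × 6! × 6! × 1! × 1! × 2!) = 343062720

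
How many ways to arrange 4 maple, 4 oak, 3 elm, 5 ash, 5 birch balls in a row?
21! / (4! × 4! × 3! × 5! × 5!) = 1026615189600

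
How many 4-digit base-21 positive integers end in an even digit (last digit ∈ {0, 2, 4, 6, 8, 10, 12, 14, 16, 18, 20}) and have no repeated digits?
Last∈{0,2,4,6,8,10,12,14,16,18,20}. Last=0: 6840. Last nonzero: 10×19×P(19,2) = 64980. Total = 71820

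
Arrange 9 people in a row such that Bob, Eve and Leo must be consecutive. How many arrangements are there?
Treat the 3 as one block: (9-3+1)! × 3! = 5040 × 6 = 30240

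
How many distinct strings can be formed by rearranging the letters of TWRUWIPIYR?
10! / (1! × 2! × 1! × 2! × 1! × 1! × 2!) = 453600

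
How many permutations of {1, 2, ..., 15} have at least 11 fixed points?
Exactly j fixed points: C(15,j)·!(15-j); sum over j ≥ 11 (derangement numbers via !m = (m-1)·(!(m-1) + !(m-2)): !0..!4 = 1, 0, 1, 2, 9). Σ_{j=11}^{15} C(15,j)·!(15-j) = C(15,11)·!4 + C(15,12)·!3 + C(15,13)·!2 + C(15,14)·!1 + C(15,15)·!0 = 1365·9 + 455·2 + 105·1 + 15·0 + 1·1 = 13301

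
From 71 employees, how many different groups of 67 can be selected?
C(71,67) = 71!/(67!×4!) = 971635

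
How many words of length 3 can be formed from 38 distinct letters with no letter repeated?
P(38,3) = 38!/(38-3)! = 50616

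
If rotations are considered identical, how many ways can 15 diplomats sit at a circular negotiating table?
Circular: fix one position, arrange the rest. (15-1)! = 87178291200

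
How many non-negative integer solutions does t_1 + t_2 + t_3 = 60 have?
C(60+3-1, 3-1) = C(62, 2) = 1891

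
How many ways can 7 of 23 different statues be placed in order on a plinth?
P(23,7) = 23!/(23-7)! = 1235591280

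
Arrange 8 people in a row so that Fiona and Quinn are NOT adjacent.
Total - adjacent = 8! - (8-1)!×2 = 40320 - 10080 = 30240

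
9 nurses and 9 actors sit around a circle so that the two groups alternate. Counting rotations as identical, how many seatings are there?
Fix one of the nurses: (9-1)! ways for the remaining nurses, × 9! ways for the actors = 40320 × 362880 = 14631321600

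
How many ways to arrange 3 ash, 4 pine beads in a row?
7! / (3! × 4!) = 35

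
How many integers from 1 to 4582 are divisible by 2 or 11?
⌊4582/2⌋ + ⌊4582/11⌋ - ⌊4582/22⌋ = 2291 + 416 - 208 = 2499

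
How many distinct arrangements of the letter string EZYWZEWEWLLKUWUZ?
16! / (2! × 4! × 1! × 2! × 3! × 3! × 1!) = 6054048000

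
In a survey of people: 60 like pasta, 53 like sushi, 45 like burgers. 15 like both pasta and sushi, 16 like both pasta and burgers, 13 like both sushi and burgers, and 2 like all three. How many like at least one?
|A∪B∪C| = 60+53+45-15-16-13+2 = 116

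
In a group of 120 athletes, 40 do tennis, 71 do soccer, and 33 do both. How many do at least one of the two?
|A∪B| = |A| + |B| - |A∩B| = 40 + 71 - 33 = 78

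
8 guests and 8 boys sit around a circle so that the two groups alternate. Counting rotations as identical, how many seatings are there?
Fix one of the guests: (8-1)! ways for the remaining guests, × 8! ways for the boys = 5040 × 40320 = 203212800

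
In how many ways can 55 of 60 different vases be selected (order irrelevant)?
C(60,55) = 60!/(55!×5!) = 5461512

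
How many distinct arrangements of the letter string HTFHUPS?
7! / (1! × 1! × 2! × 1! × 1! × 1!) = 2520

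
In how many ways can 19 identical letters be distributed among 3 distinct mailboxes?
C(19+3-1, 3-1) = C(21, 2) = 210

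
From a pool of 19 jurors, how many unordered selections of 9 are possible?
C(19,9) = 19!/(9!×10!) = 92378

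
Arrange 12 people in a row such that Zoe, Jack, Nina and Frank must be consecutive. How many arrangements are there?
Treat the 4 as one block: (12-4+1)! × 4! = 362880 × 24 = 8709120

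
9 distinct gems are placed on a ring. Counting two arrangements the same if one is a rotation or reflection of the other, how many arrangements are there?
(9-1)!/2 = 40320/2 = 20160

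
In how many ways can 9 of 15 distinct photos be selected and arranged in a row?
P(15,9) = 15!/(15-9)! = 1816214400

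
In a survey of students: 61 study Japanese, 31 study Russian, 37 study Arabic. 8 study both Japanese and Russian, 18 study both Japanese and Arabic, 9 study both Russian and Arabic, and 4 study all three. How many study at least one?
|A∪B∪C| = 61+31+37-8-18-9+4 = 98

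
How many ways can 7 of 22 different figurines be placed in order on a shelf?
P(22,7) = 22!/(22-7)! = 859541760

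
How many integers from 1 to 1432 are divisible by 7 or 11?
⌊1432/7⌋ + ⌊1432/11⌋ - ⌊1432/77⌋ = 204 + 130 - 18 = 316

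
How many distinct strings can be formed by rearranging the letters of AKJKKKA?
7! / (4! × 1! × 2!) = 105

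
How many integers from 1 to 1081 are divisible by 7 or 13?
⌊1081/7⌋ + ⌊1081/13⌋ - ⌊1081/91⌋ = 154 + 83 - 11 = 226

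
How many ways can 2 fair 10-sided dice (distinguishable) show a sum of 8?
Coefficient of x^8 in (x + x² + ... + x^10)^2. By inclusion-exclusion on dice exceeding 10: Σ_j (-1)^j C(2,j)·C(8-1-10j, 1) = C(2,0)·C(7,1) = 1·7 = 7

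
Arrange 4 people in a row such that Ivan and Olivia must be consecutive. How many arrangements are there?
Treat the 2 as one block: (4-2+1)! × 2! = 6 × 2 = 12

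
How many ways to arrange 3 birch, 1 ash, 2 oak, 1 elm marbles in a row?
7! / (3! × 1! × 2! × 1!) = 420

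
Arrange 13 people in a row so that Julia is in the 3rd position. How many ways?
Fix one position: (13-1)! = 479001600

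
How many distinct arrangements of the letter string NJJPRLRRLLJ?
11! / (3! × 1! × 1! × 3! × 3!) = 184800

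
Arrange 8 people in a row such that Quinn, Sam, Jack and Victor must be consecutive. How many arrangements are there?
Treat the 4 as one block: (8-4+1)! × 4! = 120 × 24 = 2880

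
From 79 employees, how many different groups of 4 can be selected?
C(79,4) = 79!/(4!×75!) = 1502501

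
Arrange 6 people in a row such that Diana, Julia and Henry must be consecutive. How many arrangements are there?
Treat the 3 as one block: (6-3+1)! × 3! = 24 × 6 = 144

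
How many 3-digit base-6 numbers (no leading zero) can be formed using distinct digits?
First digit: 5 choices (nonzero). Then descending: 5 × 5 × 4 = 100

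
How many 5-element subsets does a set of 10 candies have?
C(10,5) = 10!/(5!×5!) = 252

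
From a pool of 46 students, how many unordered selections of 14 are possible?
C(46,14) = 46!/(14!×32!) = 239877544005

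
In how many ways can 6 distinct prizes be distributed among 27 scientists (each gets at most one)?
P(27,6) = 27!/(27-6)! = 213127200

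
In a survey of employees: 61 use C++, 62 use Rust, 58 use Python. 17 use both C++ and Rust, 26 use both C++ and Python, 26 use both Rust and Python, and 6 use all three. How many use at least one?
|A∪B∪C| = 61+62+58-17-26-26+6 = 118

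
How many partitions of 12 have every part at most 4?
Let r_j(i) = number of partitions of i into parts ≤ j, for i = 0..12. r_1(i) = 1 for all i; r_j(i) = r_{j-1}(i) + r_j(i-j). Rows j = 2..4: ≤2: 1 1 2 2 3 3 4 4 5 5 6 6 7; ≤3: 1 1 2 3 4 5 7 8 10 12 14 16 19; ≤4: 1 1 2 3 5 6 9 11 15 18 23 27 34. r_4(12) = 34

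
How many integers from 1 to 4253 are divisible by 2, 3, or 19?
⌊4253/2⌋+⌊4253/3⌋+⌊4253/19⌋ - ⌊4253/6⌋-⌊4253/38⌋-⌊4253/57⌋ + ⌊4253/114⌋ = 2126+1417+223 - 708-111-74 + 37 = 2910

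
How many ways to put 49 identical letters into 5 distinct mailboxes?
C(49+5-1, 5-1) = C(53, 4) = 292825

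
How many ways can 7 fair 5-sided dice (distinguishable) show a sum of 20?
Coefficient of x^20 in (x + x² + ... + x^5)^7. By inclusion-exclusion on dice exceeding 5: Σ_j (-1)^j C(7,j)·C(20-1-5j, 6) = C(7,0)·C(19,6) - C(7,1)·C(14,6) + C(7,2)·C(9,6) = 1·27132 - 7·3003 + 21·84 = 7875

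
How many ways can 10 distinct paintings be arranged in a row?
10! = 3628800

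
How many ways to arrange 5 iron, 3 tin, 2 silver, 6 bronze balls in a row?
16! / (5! × 3! × 2! × 6!) = 20180160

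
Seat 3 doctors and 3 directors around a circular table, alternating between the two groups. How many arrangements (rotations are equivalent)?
Fix one of the doctors: (3-1)! ways for the remaining doctors, × 3! ways for the directors = 2 × 6 = 12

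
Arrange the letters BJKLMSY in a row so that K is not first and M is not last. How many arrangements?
By inclusion-exclusion: 7! - 2×(7-1)! + (7-2)! = 5040 - 1440 + 120 = 3720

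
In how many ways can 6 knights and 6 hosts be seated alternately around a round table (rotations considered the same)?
Fix one of the knights: (6-1)! ways for the remaining knights, × 6! ways for the hosts = 120 × 720 = 86400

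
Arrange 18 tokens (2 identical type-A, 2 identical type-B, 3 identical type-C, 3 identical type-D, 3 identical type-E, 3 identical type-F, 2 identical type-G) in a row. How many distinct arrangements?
18! / (2! × 2! × 3! × 3! × 3! × 3! × 2!) = 617512896000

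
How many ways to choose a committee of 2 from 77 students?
C(77,2) = 77!/(2!×75!) = 2926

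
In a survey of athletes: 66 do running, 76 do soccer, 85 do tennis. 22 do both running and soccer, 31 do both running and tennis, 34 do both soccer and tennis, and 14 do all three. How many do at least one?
|A∪B∪C| = 66+76+85-22-31-34+14 = 154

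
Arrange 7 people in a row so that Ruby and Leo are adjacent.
Treat as block: (7-1)! × 2! = 720 × 2 = 1440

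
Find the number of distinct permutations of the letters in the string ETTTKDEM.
8! / (1! × 3! × 1! × 1! × 2!) = 3360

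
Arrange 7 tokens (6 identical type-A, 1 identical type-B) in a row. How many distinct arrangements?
7! / (6! × 1!) = 7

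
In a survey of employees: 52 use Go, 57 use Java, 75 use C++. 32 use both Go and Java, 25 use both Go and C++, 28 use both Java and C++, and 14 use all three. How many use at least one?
|A∪B∪C| = 52+57+75-32-25-28+14 = 113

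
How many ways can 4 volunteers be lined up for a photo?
4! = 24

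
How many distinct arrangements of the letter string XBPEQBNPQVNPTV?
14! / (2! × 3! × 1! × 2! × 1! × 2! × 1! × 2!) = 908107200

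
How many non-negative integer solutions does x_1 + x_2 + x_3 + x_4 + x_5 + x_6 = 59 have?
C(59+6-1, 6-1) = C(64, 5) = 7624512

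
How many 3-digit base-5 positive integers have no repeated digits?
First digit: 4 choices (nonzero). Then descending: 4 × 4 × 3 = 48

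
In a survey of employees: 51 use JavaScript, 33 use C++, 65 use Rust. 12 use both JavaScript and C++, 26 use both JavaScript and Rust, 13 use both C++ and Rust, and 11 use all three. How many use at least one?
|A∪B∪C| = 51+33+65-12-26-13+11 = 109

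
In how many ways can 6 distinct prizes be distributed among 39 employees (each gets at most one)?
P(39,6) = 39!/(39-6)! = 2349088560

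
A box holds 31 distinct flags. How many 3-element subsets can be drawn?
C(31,3) = 31!/(3!×28!) = 4495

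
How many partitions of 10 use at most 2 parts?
By conjugation, equals partitions of 10 into parts ≤ 2. Let r_j(i) = number of partitions of i into parts ≤ j, for i = 0..10. r_1(i) = 1 for all i; r_j(i) = r_{j-1}(i) + r_j(i-j). Rows j = 2..2: ≤2: 1 1 2 2 3 3 4 4 5 5 6. r_2(10) = 6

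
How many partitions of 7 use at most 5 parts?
By conjugation, equals partitions of 7 into parts ≤ 5. Let r_j(i) = number of partitions of i into parts ≤ j, for i = 0..7. r_1(i) = 1 for all i; r_j(i) = r_{j-1}(i) + r_j(i-j). Rows j = 2..5: ≤2: 1 1 2 2 3 3 4 4; ≤3: 1 1 2 3 4 5 7 8; ≤4: 1 1 2 3 5 6 9 11; ≤5: 1 1 2 3 5 7 10 13. r_5(7) = 13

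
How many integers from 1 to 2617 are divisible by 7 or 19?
⌊2617/7⌋ + ⌊2617/19⌋ - ⌊2617/133⌋ = 373 + 137 - 19 = 491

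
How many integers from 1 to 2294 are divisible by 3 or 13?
⌊2294/3⌋ + ⌊2294/13⌋ - ⌊2294/39⌋ = 764 + 176 - 58 = 882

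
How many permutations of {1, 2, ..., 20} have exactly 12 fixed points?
Choose the 12 fixed points C(20,12) = 125970, derange the rest: !8 = Σ_{j=0}^{8} (-1)^j·8!/j! = 40320 - 40320 + 20160 - 6720 + 1680 - 336 + 56 - 8 + 1 = 14833. Product = 125970 × 14833 = 1868513010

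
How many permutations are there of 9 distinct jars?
9! = 362880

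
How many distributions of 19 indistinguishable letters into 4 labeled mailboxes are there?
C(19+4-1, 4-1) = C(22, 3) = 1540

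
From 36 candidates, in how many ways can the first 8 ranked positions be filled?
P(36,8) = 36!/(36-8)! = 1220096908800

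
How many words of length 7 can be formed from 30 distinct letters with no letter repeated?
P(30,7) = 30!/(30-7)! = 10260432000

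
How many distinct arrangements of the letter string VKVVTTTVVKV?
11! / (3! × 6! × 2!) = 4620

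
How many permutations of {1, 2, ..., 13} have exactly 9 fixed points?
Choose the 9 fixed points C(13,9) = 715, derange the rest: !4 = Σ_{j=0}^{4} (-1)^j·4!/j! = 24 - 24 + 12 - 4 + 1 = 9. Product = 715 × 9 = 6435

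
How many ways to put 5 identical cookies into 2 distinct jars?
C(5+2-1, 2-1) = C(6, 1) = 6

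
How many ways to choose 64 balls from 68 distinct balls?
C(68,64) = 68!/(64!×4!) = 814385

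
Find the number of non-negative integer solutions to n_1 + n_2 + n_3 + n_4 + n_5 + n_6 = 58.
C(58+6-1, 6-1) = C(63, 5) = 7028847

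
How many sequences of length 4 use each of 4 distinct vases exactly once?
4! = 24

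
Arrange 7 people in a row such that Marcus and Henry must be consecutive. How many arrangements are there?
Treat the 2 as one block: (7-2+1)! × 2! = 720 × 2 = 1440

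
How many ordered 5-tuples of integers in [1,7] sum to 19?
Coefficient of x^19 in (x + x² + ... + x^7)^5. By inclusion-exclusion on dice exceeding 7: Σ_j (-1)^j C(5,j)·C(19-1-7j, 4) = C(5,0)·C(18,4) - C(5,1)·C(11,4) + C(5,2)·C(4,4) = 1·3060 - 5·330 + 10·1 = 1420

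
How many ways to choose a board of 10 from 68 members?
C(68,10) = 68!/(10!×58!) = 290752384208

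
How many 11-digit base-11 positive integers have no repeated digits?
First digit: 10 choices (nonzero). Then descending: 10 × 10 × 9 × 8 × 7 × 6 × 5 × 4 × 3 × 2 × 1 = 36288000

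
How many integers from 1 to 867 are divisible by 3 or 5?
⌊867/3⌋ + ⌊867/5⌋ - ⌊867/15⌋ = 289 + 173 - 57 = 405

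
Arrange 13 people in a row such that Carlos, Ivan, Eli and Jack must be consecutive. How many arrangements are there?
Treat the 4 as one block: (13-4+1)! × 4! = 3628800 × 24 = 87091200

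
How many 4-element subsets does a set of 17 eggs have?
C(17,4) = 17!/(4!×13!) = 2380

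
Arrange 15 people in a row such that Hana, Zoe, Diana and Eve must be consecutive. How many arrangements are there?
Treat the 4 as one block: (15-4+1)! × 4! = 479001600 × 24 = 11496038400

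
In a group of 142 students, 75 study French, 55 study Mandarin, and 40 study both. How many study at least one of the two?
|A∪B| = |A| + |B| - |A∩B| = 75 + 55 - 40 = 90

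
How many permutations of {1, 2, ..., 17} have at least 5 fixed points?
Exactly j fixed points: C(17,j)·!(17-j); sum over j ≥ 5 (derangement numbers via !m = (m-1)·(!(m-1) + !(m-2)): !0..!12 = 1, 0, 1, 2, 9, 44, 265, 1854, 14833, 133496, 1334961, 14684570, 176214841). Σ_{j=5}^{17} C(17,j)·!(17-j) = C(17,5)·!12 + C(17,6)·!11 + C(17,7)·!10 + C(17,8)·!9 + C(17,9)·!8 + C(17,10)·!7 + C(17,11)·!6 + C(17,12)·!5 + C(17,13)·!4 + C(17,14)·!3 + C(17,15)·!2 + C(17,16)·!1 + C(17,17)·!0 = 6188·176214841 + 12376·14684570 + 19448·1334961 + 24310·133496 + 24310·14833 + 19448·1854 + 12376·265 + 6188·44 + 2380·9 + 680·2 + 136·1 + 17·0 + 1·1 = 1301761505367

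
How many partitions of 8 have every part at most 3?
Let r_j(i) = number of partitions of i into parts ≤ j, for i = 0..8. r_1(i) = 1 for all i; r_j(i) = r_{j-1}(i) + r_j(i-j). Rows j = 2..3: ≤2: 1 1 2 2 3 3 4 4 5; ≤3: 1 1 2 3 4 5 7 8 10. r_3(8) = 10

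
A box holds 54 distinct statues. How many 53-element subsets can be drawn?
C(54,53) = 54!/(53!×1!) = 54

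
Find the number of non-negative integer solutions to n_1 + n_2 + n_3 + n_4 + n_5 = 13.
C(13+5-1, 5-1) = C(17, 4) = 2380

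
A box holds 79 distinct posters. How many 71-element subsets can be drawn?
C(79,71) = 79!/(71!×8!) = 26088783435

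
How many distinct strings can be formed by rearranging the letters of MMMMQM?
6! / (1! × 5!) = 6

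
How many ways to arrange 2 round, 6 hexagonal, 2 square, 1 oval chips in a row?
11! / (2! × 6! × 2! × 1!) = 13860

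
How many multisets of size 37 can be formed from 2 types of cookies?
C(37+2-1, 2-1) = C(38, 1) = 38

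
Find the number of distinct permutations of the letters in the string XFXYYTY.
7! / (3! × 2! × 1! × 1!) = 420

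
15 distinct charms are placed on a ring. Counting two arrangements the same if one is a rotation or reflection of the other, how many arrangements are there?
(15-1)!/2 = 87178291200/2 = 43589145600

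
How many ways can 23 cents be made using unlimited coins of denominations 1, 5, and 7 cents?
Coefficient of x^23 in 1/(1-x^1) · 1/(1-x^5) · 1/(1-x^7). Case on j = number of 7-cent coins (j = 0..3); remainder r = 23 - 7j is made from {1,5} in ⌊r/5⌋+1 ways. r = 23, 16, 9, 2 → 5 + 4 + 2 + 1 = 12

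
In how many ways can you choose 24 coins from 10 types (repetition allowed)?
C(24+10-1, 10-1) = C(33, 9) = 38567100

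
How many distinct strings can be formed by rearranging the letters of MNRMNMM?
7! / (4! × 2! × 1!) = 105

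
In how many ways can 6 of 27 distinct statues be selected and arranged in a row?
P(27,6) = 27!/(27-6)! = 213127200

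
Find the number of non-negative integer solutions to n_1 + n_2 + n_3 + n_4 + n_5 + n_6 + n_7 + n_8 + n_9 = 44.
C(44+9-1, 9-1) = C(52, 8) = 752538150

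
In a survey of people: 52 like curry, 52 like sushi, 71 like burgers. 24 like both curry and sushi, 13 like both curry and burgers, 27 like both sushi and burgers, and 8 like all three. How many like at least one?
|A∪B∪C| = 52+52+71-24-13-27+8 = 119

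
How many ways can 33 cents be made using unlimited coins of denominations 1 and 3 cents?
Coefficient of x^33 in 1/(1-x^1) · 1/(1-x^3). Use j coins of 3 for j = 0..⌊33/3⌋ = 11, the rest in 1s: 11 + 1 = 12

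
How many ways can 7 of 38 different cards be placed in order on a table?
P(38,7) = 38!/(38-7)! = 63606090240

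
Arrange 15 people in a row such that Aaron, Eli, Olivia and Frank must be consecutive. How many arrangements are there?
Treat the 4 as one block: (15-4+1)! × 4! = 479001600 × 24 = 11496038400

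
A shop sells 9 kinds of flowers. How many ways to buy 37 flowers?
C(37+9-1, 9-1) = C(45, 8) = 215553195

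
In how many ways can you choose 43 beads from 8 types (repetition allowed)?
C(43+8-1, 8-1) = C(50, 7) = 99884400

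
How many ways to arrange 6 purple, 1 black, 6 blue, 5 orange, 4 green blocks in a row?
22! / (6! × 1! × 6! × 5! × 4!) = 752851139040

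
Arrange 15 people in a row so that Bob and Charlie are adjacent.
Treat as block: (15-1)! × 2! = 87178291200 × 2 = 174356582400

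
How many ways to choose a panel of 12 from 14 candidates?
C(14,12) = 14!/(12!×2!) = 91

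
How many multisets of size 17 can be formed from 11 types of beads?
C(17+11-1, 11-1) = C(27, 10) = 8436285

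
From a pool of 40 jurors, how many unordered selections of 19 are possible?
C(40,19) = 40!/(19!×21!) = 131282408400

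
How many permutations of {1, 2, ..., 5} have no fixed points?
!5 = Σ_{j=0}^{5} (-1)^j·5!/j! = 120 - 120 + 60 - 20 + 5 - 1 = 44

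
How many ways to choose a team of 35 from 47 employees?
C(47,35) = 47!/(35!×12!) = 52251400851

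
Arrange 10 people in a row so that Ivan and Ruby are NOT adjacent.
Total - adjacent = 10! - (10-1)!×2 = 3628800 - 725760 = 2903040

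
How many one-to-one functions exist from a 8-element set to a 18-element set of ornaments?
P(18,8) = 18!/(18-8)! = 1764322560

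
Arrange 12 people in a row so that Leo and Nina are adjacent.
Treat as block: (12-1)! × 2! = 39916800 × 2 = 79833600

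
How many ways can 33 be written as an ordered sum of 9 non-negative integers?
C(33+9-1, 9-1) = C(41, 8) = 95548245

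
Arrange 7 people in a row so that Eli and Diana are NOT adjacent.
Total - adjacent = 7! - (7-1)!×2 = 5040 - 1440 = 3600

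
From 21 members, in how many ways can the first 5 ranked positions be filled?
P(21,5) = 21!/(21-5)! = 2441880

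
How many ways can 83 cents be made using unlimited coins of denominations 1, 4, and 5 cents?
Coefficient of x^83 in 1/(1-x^1) · 1/(1-x^4) · 1/(1-x^5). Case on j = number of 5-cent coins (j = 0..16); remainder r = 83 - 5j is made from {1,4} in ⌊r/4⌋+1 ways. r = 83, 78, 73, 68, 63, 58, 53, 48, 43, 38, 33, 28, 23, 18, 13, 8, 3 → 21 + 20 + 19 + 18 + 16 + 15 + 14 + 13 + 11 + 10 + 9 + 8 + 6 + 5 + 4 + 3 + 1 = 193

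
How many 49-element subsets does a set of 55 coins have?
C(55,49) = 55!/(49!×6!) = 28989675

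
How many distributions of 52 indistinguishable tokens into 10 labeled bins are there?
C(52+10-1, 10-1) = C(61, 9) = 17341763505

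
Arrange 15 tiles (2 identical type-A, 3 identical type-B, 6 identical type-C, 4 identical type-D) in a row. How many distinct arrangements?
15! / (2! × 3! × 6! × 4!) = 6306300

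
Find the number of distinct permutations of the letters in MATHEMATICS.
11! / (2! × 2! × 2! × 1! × 1! × 1! × 1! × 1!) = 4989600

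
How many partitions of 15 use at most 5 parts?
By conjugation, equals partitions of 15 into parts ≤ 5. Let r_j(i) = number of partitions of i into parts ≤ j, for i = 0..15. r_1(i) = 1 for all i; r_j(i) = r_{j-1}(i) + r_j(i-j). Rows j = 2..5: ≤2: 1 1 2 2 3 3 4 4 5 5 6 6 7 7 8 8; ≤3: 1 1 2 3 4 5 7 8 10 12 14 16 19 21 24 27; ≤4: 1 1 2 3 5 6 9 11 15 18 23 27 34 39 47 54; ≤5: 1 1 2 3 5 7 10 13 18 23 30 37 47 57 70 84. r_5(15) = 84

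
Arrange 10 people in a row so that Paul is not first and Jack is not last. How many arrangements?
By inclusion-exclusion: 10! - 2×(10-1)! + (10-2)! = 3628800 - 725760 + 40320 = 2943360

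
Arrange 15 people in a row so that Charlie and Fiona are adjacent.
Treat as block: (15-1)! × 2! = 87178291200 × 2 = 174356582400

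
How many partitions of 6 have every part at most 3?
Let r_j(i) = number of partitions of i into parts ≤ j, for i = 0..6. r_1(i) = 1 for all i; r_j(i) = r_{j-1}(i) + r_j(i-j). Rows j = 2..3: ≤2: 1 1 2 2 3 3 4; ≤3: 1 1 2 3 4 5 7. r_3(6) = 7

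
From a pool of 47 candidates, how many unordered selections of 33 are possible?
C(47,33) = 47!/(33!×14!) = 341643774795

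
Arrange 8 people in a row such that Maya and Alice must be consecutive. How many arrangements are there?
Treat the 2 as one block: (8-2+1)! × 2! = 5040 × 2 = 10080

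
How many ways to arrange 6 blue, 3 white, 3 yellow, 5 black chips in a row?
17! / (6! × 3! × 3! × 5!) = 114354240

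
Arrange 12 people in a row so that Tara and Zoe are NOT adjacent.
Total - adjacent = 12! - (12-1)!×2 = 479001600 - 79833600 = 399168000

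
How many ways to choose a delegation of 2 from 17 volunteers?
C(17,2) = 17!/(2!×15!) = 136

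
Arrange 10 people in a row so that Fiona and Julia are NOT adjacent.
Total - adjacent = 10! - (10-1)!×2 = 3628800 - 725760 = 2903040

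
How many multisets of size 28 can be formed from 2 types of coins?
C(28+2-1, 2-1) = C(29, 1) = 29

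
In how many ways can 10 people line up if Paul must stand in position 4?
Fix one position: (10-1)! = 362880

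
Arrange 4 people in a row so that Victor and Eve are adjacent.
Treat as block: (4-1)! × 2! = 6 × 2 = 12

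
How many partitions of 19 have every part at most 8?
Let r_j(i) = number of partitions of i into parts ≤ j, for i = 0..19. r_1(i) = 1 for all i; r_j(i) = r_{j-1}(i) + r_j(i-j). Rows j = 2..8: ≤2: 1 1 2 2 3 3 4 4 5 5 6 6 7 7 8 8 9 9 10 10; ≤3: 1 1 2 3 4 5 7 8 10 12 14 16 19 21 24 27 30 33 37 40; ≤4: 1 1 2 3 5 6 9 11 15 18 23 27 34 39 47 54 64 72 84 94; ≤5: 1 1 2 3 5 7 10 13 18 23 30 37 47 57 70 84 101 119 141 164; ≤6: 1 1 2 3 5 7 11 14 20 26 35 44 58 71 90 110 136 163 199 235; ≤7: 1 1 2 3 5 7 11 15 21 28 38 49 65 82 105 131 164 201 248 300; ≤8: 1 1 2 3 5 7 11 15 22 29 40 52 70 89 116 146 186 230 288 352. r_8(19) = 352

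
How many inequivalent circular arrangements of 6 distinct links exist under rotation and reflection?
(6-1)!/2 = 120/2 = 60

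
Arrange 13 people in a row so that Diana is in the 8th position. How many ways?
Fix one position: (13-1)! = 479001600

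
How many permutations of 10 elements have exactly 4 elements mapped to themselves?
Choose the 4 fixed points C(10,4) = 210, derange the rest: !6 = Σ_{j=0}^{6} (-1)^j·6!/j! = 720 - 720 + 360 - 120 + 30 - 6 + 1 = 265. Product = 210 × 265 = 55650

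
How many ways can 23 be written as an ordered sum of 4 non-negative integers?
C(23+4-1, 4-1) = C(26, 3) = 2600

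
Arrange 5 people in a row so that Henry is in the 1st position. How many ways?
Fix one position: (5-1)! = 24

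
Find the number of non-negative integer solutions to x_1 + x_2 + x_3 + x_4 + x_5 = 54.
C(54+5-1, 5-1) = C(58, 4) = 424270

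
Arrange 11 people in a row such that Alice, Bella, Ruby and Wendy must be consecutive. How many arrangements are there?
Treat the 4 as one block: (11-4+1)! × 4! = 40320 × 24 = 967680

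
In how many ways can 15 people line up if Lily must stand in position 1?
Fix one position: (15-1)! = 87178291200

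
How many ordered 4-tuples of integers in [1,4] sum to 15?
Coefficient of x^15 in (x + x² + ... + x^4)^4. By inclusion-exclusion on dice exceeding 4: Σ_j (-1)^j C(4,j)·C(15-1-4j, 3) = C(4,0)·C(14,3) - C(4,1)·C(10,3) + C(4,2)·C(6,3) = 1·364 - 4·120 + 6·20 = 4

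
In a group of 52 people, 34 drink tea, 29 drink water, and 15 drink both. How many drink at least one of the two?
|A∪B| = |A| + |B| - |A∩B| = 34 + 29 - 15 = 48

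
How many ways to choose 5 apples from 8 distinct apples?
C(8,5) = 8!/(5!×3!) = 56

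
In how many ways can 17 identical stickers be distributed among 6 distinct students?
C(17+6-1, 6-1) = C(22, 5) = 26334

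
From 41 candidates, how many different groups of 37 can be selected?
C(41,37) = 41!/(37!×4!) = 101270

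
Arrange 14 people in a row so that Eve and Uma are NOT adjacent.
Total - adjacent = 14! - (14-1)!×2 = 87178291200 - 12454041600 = 74724249600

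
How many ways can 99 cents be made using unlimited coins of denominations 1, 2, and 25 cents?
Coefficient of x^99 in 1/(1-x^1) · 1/(1-x^2) · 1/(1-x^25). Case on j = number of 25-cent coins (j = 0..3); remainder r = 99 - 25j is made from {1,2} in ⌊r/2⌋+1 ways. r = 99, 74, 49, 24 → 50 + 38 + 25 + 13 = 126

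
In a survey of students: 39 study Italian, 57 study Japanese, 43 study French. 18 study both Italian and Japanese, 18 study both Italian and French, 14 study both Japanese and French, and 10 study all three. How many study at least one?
|A∪B∪C| = 39+57+43-18-18-14+10 = 99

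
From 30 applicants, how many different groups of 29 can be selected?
C(30,29) = 30!/(29!×1!) = 30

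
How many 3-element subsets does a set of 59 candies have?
C(59,3) = 59!/(3!×56!) = 32509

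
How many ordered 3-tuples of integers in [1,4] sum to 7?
Coefficient of x^7 in (x + x² + ... + x^4)^3. By inclusion-exclusion on dice exceeding 4: Σ_j (-1)^j C(3,j)·C(7-1-4j, 2) = C(3,0)·C(6,2) - C(3,1)·C(2,2) = 1·15 - 3·1 = 12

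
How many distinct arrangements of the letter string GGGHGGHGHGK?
11! / (7! × 1! × 3!) = 1320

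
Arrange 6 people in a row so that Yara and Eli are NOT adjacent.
Total - adjacent = 6! - (6-1)!×2 = 720 - 240 = 480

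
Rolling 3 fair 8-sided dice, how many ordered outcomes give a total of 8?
Coefficient of x^8 in (x + x² + ... + x^8)^3. By inclusion-exclusion on dice exceeding 8: Σ_j (-1)^j C(3,j)·C(8-1-8j, 2) = C(3,0)·C(7,2) = 1·21 = 21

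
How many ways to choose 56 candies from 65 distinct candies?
C(65,56) = 65!/(56!×9!) = 31966749880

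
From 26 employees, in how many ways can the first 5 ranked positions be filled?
P(26,5) = 26!/(26-5)! = 7893600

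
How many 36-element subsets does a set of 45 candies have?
C(45,36) = 45!/(36!×9!) = 886163135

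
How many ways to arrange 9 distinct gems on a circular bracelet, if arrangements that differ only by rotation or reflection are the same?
(9-1)!/2 = 40320/2 = 20160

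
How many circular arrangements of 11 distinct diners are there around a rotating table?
Circular: fix one position, arrange the rest. (11-1)! = 3628800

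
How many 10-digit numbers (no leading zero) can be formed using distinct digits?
First digit: 9 choices (nonzero). Then descending: 9 × 9 × 8 × 7 × 6 × 5 × 4 × 3 × 2 × 1 = 3265920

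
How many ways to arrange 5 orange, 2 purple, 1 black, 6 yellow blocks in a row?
14! / (5! × 2! × 1! × 6!) = 504504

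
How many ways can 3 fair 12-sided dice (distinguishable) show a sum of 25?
Coefficient of x^25 in (x + x² + ... + x^12)^3. By inclusion-exclusion on dice exceeding 12: Σ_j (-1)^j C(3,j)·C(25-1-12j, 2) = C(3,0)·C(24,2) - C(3,1)·C(12,2) = 1·276 - 3·66 = 78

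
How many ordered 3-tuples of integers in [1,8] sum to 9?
Coefficient of x^9 in (x + x² + ... + x^8)^3. By inclusion-exclusion on dice exceeding 8: Σ_j (-1)^j C(3,j)·C(9-1-8j, 2) = C(3,0)·C(8,2) = 1·28 = 28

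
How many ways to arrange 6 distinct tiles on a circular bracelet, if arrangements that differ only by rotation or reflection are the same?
(6-1)!/2 = 120/2 = 60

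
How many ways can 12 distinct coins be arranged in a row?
12! = 479001600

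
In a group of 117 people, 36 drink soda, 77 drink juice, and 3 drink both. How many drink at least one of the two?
|A∪B| = |A| + |B| - |A∩B| = 36 + 77 - 3 = 110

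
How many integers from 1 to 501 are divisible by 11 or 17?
⌊501/11⌋ + ⌊501/17⌋ - ⌊501/187⌋ = 45 + 29 - 2 = 72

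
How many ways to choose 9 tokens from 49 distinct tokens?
C(49,9) = 49!/(9!×40!) = 2054455634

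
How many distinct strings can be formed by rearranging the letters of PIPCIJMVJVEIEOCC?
16! / (2! × 2! × 2! × 3! × 1! × 1! × 2! × 3!) = 36324288000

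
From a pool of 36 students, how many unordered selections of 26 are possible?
C(36,26) = 36!/(26!×10!) = 254186856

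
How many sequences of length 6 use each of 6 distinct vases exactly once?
6! = 720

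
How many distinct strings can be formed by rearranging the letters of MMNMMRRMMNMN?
12! / (7! × 3! × 2!) = 7920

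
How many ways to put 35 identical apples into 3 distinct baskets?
C(35+3-1, 3-1) = C(37, 2) = 666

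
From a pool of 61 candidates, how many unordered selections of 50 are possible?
C(61,50) = 61!/(50!×11!) = 418094152866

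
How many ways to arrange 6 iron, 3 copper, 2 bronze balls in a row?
11! / (6! × 3! × 2!) = 4620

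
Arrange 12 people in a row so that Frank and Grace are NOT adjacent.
Total - adjacent = 12! - (12-1)!×2 = 479001600 - 79833600 = 399168000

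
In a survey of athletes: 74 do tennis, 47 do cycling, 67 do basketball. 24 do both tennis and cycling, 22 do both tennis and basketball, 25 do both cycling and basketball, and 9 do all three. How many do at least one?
|A∪B∪C| = 74+47+67-24-22-25+9 = 126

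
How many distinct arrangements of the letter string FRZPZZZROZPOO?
13! / (3! × 2! × 5! × 2! × 1!) = 2162160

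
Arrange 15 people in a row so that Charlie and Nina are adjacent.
Treat as block: (15-1)! × 2! = 87178291200 × 2 = 174356582400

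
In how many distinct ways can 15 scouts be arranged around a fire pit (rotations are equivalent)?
Circular: fix one position, arrange the rest. (15-1)! = 87178291200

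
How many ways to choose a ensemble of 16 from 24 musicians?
C(24,16) = 24!/(16!×8!) = 735471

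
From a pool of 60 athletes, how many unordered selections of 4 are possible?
C(60,4) = 60!/(4!×56!) = 487635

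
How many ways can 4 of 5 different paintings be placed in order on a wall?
P(5,4) = 5!/(5-4)! = 120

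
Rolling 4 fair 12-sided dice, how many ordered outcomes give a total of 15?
Coefficient of x^15 in (x + x² + ... + x^12)^4. By inclusion-exclusion on dice exceeding 12: Σ_j (-1)^j C(4,j)·C(15-1-12j, 3) = C(4,0)·C(14,3) = 1·364 = 364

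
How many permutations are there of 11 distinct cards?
11! = 39916800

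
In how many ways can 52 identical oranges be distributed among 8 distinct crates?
C(52+8-1, 8-1) = C(59, 7) = 341149446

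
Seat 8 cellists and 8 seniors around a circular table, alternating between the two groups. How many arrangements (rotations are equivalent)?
Fix one of the cellists: (8-1)! ways for the remaining cellists, × 8! ways for the seniors = 5040 × 40320 = 203212800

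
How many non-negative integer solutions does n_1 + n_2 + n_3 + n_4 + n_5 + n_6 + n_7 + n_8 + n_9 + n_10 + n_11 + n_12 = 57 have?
C(57+12-1, 12-1) = C(68, 11) = 1533058025824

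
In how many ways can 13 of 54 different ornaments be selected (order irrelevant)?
C(54,13) = 54!/(13!×41!) = 1108176102180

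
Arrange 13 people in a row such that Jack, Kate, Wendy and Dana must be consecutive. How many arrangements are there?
Treat the 4 as one block: (13-4+1)! × 4! = 3628800 × 24 = 87091200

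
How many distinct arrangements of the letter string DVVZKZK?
7! / (2! × 2! × 1! × 2!) = 630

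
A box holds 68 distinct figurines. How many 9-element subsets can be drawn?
C(68,9) = 68!/(9!×59!) = 49280065120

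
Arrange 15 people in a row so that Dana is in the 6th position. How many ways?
Fix one position: (15-1)! = 87178291200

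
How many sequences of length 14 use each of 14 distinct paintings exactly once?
14! = 87178291200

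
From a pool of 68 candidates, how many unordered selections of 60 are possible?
C(68,60) = 68!/(60!×8!) = 7392009768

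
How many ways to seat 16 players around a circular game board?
Circular: fix one position, arrange the rest. (16-1)! = 1307674368000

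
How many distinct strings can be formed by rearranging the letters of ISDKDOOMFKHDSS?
14! / (1! × 1! × 2! × 3! × 3! × 2! × 1! × 1!) = 605404800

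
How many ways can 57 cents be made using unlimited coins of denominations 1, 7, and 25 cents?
Coefficient of x^57 in 1/(1-x^1) · 1/(1-x^7) · 1/(1-x^25). Case on j = number of 25-cent coins (j = 0..2); remainder r = 57 - 25j is made from {1,7} in ⌊r/7⌋+1 ways. r = 57, 32, 7 → 9 + 5 + 2 = 16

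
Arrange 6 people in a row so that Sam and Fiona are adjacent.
Treat as block: (6-1)! × 2! = 120 × 2 = 240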